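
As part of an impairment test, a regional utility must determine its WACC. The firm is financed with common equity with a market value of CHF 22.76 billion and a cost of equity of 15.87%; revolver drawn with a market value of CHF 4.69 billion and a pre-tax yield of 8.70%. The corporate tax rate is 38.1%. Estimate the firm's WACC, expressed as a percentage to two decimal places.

Total capital V = 22.76 + 4.69 = 27.45.
Equity: weight = 22.76/27.45 = 0.8291; cost = 15.87%.
Revolver drawn: weight = 4.69/27.45 = 0.1709; after-tax cost = 8.7% × (1 − 38.1%) = 5.3853%.
WACC = 0.8291 × 15.8700% + 0.1709 × 5.3853% = 14.0786%.

14.08%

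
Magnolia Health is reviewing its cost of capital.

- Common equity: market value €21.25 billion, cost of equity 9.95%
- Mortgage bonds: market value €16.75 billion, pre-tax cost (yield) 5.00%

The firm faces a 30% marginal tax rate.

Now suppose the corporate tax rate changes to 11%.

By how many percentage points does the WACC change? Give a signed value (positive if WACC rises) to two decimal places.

+0.42 pp

Current WACC:
Total capital V = 21.25 + 16.75 = 38.
Equity: weight = 21.25/38 = 0.5592; cost = 9.95%.
Mortgage bonds: weight = 16.75/38 = 0.4408; after-tax cost = 5% × (1 − 30%) = 3.5000%.
WACC = 0.5592 × 9.9500% + 0.4408 × 3.5000% = 7.1069%.
After the change:
Total capital V = 21.25 + 16.75 = 38.
Equity: weight = 21.25/38 = 0.5592; cost = 9.95%.
Mortgage bonds: weight = 16.75/38 = 0.4408; after-tax cost = 5% × (1 − 11%) = 4.4500%.
WACC = 0.5592 × 9.9500% + 0.4408 × 4.4500% = 7.5257%.
Change in WACC = 7.5257% − 7.1069% = 0.4187 pp.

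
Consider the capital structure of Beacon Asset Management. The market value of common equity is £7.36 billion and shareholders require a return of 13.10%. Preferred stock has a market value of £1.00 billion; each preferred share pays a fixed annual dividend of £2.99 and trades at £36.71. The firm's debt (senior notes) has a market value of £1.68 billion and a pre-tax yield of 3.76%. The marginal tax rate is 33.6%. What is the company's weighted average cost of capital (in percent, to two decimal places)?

Cost of preferred: Rp = 2.99 / 36.71 = 8.1449%.
Total capital V = 7.36 + 1 + 1.68 = 10.04.
Equity: weight = 7.36/10.04 = 0.7331; cost = 13.1%.
Preferred: weight = 1/10.04 = 0.0996; cost = 8.1449%.
Senior notes: weight = 1.68/10.04 = 0.1673; after-tax cost = 3.76% × (1 − 33.6%) = 2.4966%.
WACC = 0.7331 × 13.1000% + 0.0996 × 8.1449% + 0.1673 × 2.4966% = 10.8322%.

10.83%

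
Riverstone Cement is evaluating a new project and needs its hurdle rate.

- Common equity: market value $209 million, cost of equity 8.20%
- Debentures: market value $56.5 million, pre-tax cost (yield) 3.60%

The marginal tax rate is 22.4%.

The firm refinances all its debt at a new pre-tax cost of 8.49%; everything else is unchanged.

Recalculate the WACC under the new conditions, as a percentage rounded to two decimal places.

After the change:
Total capital V = 209 + 56.5 = 265.5.
Equity: weight = 209/265.5 = 0.7872; cost = 8.2%.
Debentures: weight = 56.5/265.5 = 0.2128; after-tax cost = 8.49% × (1 − 22.4%) = 6.5882%.
WACC = 0.7872 × 8.2000% + 0.2128 × 6.5882% = 7.8570%.

7.86%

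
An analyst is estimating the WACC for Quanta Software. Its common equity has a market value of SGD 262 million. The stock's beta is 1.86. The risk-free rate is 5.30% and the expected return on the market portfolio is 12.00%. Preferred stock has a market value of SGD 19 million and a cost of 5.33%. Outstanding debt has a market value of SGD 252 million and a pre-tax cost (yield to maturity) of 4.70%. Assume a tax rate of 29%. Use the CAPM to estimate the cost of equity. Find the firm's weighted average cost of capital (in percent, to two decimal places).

Market risk premium = 12.0% − 5.3% = 6.7%.
Cost of equity via CAPM: Re = 5.3% + 1.86 × 6.7% = 17.7620%.
Total capital V = 262 + 19 + 252 = 533.
Equity: weight = 262/533 = 0.4916; cost = 17.762%.
Preferred: weight = 19/533 = 0.0356; cost = 5.33%.
Debt: weight = 252/533 = 0.4728; after-tax cost = 4.7% × (1 − 29%) = 3.3370%.
WACC = 0.4916 × 17.7620% + 0.0356 × 5.3300% + 0.4728 × 3.3370% = 10.4988%.

10.50%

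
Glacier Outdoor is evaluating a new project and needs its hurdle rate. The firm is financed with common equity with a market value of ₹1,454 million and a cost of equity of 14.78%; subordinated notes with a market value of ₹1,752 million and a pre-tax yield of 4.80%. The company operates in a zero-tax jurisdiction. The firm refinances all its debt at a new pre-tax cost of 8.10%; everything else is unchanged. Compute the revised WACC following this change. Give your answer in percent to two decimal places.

After the change:
Total capital V = 1454 + 1752 = 3206.
Equity: weight = 1454/3206 = 0.4535; cost = 14.78%.
Subordinated notes: weight = 1752/3206 = 0.5465; after-tax cost = 8.1% × (1 − 0%) = 8.1000%.
WACC = 0.4535 × 14.7800% + 0.5465 × 8.1000% = 11.1295%.

11.13%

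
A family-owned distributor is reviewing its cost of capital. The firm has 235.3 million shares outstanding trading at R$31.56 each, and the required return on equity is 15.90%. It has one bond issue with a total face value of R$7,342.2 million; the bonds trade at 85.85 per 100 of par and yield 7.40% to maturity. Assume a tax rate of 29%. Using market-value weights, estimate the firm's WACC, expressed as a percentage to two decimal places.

11.01%

Market value of equity E = 31.56 × 235.3m = 7426.068m. Market value of debt D = 7342.2m × 85.85/100 = 6303.2787m.
Total capital V = 7426.068 + 6303.2787 = 13729.3467.
Equity: weight = 7426.068/13729.3467 = 0.5409; cost = 15.9%.
Bonds outstanding: weight = 6303.2787/13729.3467 = 0.4591; after-tax cost = 7.4% × (1 − 29%) = 5.2540%.
WACC = 0.5409 × 15.9000% + 0.4591 × 5.2540% = 11.0123%.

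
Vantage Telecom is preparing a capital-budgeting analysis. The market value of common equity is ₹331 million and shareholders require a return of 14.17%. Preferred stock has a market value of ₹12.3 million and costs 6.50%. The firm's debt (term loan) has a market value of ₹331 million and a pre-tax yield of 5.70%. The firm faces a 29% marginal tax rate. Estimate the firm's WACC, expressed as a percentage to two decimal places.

Total capital V = 331 + 12.3 + 331 = 674.3.
Equity: weight = 331/674.3 = 0.4909; cost = 14.17%.
Preferred: weight = 12.3/674.3 = 0.0182; cost = 6.5%.
Term loan: weight = 331/674.3 = 0.4909; after-tax cost = 5.7% × (1 − 29%) = 4.0470%.
WACC = 0.4909 × 14.1700% + 0.0182 × 6.5000% + 0.4909 × 4.0470% = 9.0609%.

9.06%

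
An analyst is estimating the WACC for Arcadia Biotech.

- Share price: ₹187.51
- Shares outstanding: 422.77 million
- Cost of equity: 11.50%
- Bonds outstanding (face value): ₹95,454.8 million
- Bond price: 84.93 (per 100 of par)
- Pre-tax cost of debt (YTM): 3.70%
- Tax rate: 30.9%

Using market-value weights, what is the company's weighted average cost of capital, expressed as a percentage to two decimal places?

6.98%

Market value of equity E = 187.51 × 422.77m = 79273.6027m. Market value of debt D = 95454.8m × 84.93/100 = 81069.76164m.
Total capital V = 79273.6027 + 81069.76164 = 160343.36434.
Equity: weight = 79273.6027/160343.36434 = 0.4944; cost = 11.5%.
Bonds outstanding: weight = 81069.76164/160343.36434 = 0.5056; after-tax cost = 3.7% × (1 − 30.9%) = 2.5567%.
WACC = 0.4944 × 11.5000% + 0.5056 × 2.5567% = 6.9783%.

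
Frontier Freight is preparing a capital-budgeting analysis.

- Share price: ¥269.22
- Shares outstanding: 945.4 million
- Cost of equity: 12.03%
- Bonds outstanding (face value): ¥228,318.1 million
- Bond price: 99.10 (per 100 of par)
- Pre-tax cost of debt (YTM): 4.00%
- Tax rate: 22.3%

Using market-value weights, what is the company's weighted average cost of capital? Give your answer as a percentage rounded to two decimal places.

Market value of equity E = 269.22 × 945.4m = 254520.588m. Market value of debt D = 228318.1m × 99.1/100 = 226263.2371m.
Total capital V = 254520.588 + 226263.2371 = 480783.8251.
Equity: weight = 254520.588/480783.8251 = 0.5294; cost = 12.03%.
Bonds outstanding: weight = 226263.2371/480783.8251 = 0.4706; after-tax cost = 4% × (1 − 22.3%) = 3.1080%.
WACC = 0.5294 × 12.0300% + 0.4706 × 3.1080% = 7.8312%.

7.83%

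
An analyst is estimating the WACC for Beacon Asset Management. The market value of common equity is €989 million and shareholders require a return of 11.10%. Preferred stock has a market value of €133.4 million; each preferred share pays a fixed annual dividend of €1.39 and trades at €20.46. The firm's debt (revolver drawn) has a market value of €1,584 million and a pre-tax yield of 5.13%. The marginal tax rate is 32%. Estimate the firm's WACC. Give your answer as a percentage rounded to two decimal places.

6.43%

Cost of preferred: Rp = 1.39 / 20.46 = 6.7937%.
Total capital V = 989 + 133.4 + 1584 = 2706.4.
Equity: weight = 989/2706.4 = 0.3654; cost = 11.1%.
Preferred: weight = 133.4/2706.4 = 0.0493; cost = 6.7937%.
Revolver drawn: weight = 1584/2706.4 = 0.5853; after-tax cost = 5.13% × (1 − 32%) = 3.4884%.
WACC = 0.3654 × 11.1000% + 0.0493 × 6.7937% + 0.5853 × 3.4884% = 6.4328%.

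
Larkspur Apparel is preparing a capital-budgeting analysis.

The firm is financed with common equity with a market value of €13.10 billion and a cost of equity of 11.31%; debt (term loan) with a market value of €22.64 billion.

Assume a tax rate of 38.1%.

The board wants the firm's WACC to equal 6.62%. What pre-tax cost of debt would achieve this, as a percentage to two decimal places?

6.31%

Total capital V = 13.1 + 22.64 = 35.74.
Equity weight = 13.1/35.74 = 0.3665.
Term loan weight = 22.64/35.74 = 0.6335.
Equity contribution = 0.3665 × 11.31% = 4.1455%.
Remaining for debt = 6.62% − 4.1455% = 2.4745%.
Rd × (1 − 38.1%) × 0.6335 = 2.4745%  ⇒  Rd = 6.3106%.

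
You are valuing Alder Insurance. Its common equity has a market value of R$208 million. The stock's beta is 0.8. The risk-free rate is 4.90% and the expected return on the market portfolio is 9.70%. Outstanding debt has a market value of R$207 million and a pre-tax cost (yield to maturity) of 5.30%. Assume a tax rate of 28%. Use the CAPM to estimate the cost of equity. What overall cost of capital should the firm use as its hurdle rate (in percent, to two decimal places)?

Market risk premium = 9.7% − 4.9% = 4.8%.
Cost of equity via CAPM: Re = 4.9% + 0.8 × 4.8% = 8.7400%.
Total capital V = 208 + 207 = 415.
Equity: weight = 208/415 = 0.5012; cost = 8.74%.
Debt: weight = 207/415 = 0.4988; after-tax cost = 5.3% × (1 − 28%) = 3.8160%.
WACC = 0.5012 × 8.7400% + 0.4988 × 3.8160% = 6.2839%.

6.28%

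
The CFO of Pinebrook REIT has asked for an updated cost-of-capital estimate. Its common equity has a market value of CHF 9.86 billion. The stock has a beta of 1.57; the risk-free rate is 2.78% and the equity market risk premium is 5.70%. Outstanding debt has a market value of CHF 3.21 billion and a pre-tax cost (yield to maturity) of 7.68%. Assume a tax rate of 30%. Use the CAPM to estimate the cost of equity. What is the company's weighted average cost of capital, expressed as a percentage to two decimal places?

Cost of equity via CAPM: Re = 2.78% + 1.57 × 5.7% = 11.7290%.
Total capital V = 9.86 + 3.21 = 13.07.
Equity: weight = 9.86/13.07 = 0.7544; cost = 11.729%.
Debt: weight = 3.21/13.07 = 0.2456; after-tax cost = 7.68% × (1 − 30%) = 5.3760%.
WACC = 0.7544 × 11.7290% + 0.2456 × 5.3760% = 10.1687%.

10.17%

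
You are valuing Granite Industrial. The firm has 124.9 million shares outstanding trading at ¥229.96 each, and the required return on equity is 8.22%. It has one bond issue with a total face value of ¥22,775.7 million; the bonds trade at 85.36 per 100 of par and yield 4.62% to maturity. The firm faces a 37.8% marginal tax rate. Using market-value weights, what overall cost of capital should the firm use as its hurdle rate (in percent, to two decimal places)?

Market value of equity E = 229.96 × 124.9m = 28722.004m. Market value of debt D = 22775.7m × 85.36/100 = 19441.33752m.
Total capital V = 28722.004 + 19441.33752 = 48163.34152.
Equity: weight = 28722.004/48163.34152 = 0.5963; cost = 8.22%.
Bonds outstanding: weight = 19441.33752/48163.34152 = 0.4037; after-tax cost = 4.62% × (1 − 37.8%) = 2.8736%.
WACC = 0.5963 × 8.2200% + 0.4037 × 2.8736% = 6.0619%.

6.06%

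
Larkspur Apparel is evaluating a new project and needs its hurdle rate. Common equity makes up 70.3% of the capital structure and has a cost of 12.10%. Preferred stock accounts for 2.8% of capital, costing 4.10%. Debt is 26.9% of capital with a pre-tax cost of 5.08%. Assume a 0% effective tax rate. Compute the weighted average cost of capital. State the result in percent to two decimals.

After-tax cost of debt = 5.08% × (1 − 0%) = 5.0800%.
WACC = 0.703 × 12.1000% + 0.028 × 4.1000% + 0.269 × 5.0800% = 9.9876%.

9.99%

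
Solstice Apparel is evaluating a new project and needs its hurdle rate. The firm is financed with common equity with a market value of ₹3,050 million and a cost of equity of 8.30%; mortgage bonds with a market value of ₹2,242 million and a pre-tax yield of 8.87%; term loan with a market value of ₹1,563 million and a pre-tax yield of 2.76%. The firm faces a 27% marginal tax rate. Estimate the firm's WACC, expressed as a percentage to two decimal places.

Total capital V = 3050 + 2242 + 1563 = 6855.
Equity: weight = 3050/6855 = 0.4449; cost = 8.3%.
Mortgage bonds: weight = 2242/6855 = 0.3271; after-tax cost = 8.87% × (1 − 27%) = 6.4751%.
Term loan: weight = 1563/6855 = 0.2280; after-tax cost = 2.76% × (1 − 27%) = 2.0148%.
WACC = 0.4449 × 8.3000% + 0.3271 × 6.4751% + 0.2280 × 2.0148% = 6.2701%.

6.27%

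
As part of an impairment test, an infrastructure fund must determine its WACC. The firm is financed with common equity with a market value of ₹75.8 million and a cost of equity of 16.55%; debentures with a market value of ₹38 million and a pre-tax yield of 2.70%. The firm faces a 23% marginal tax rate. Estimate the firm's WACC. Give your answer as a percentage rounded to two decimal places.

Total capital V = 75.8 + 38 = 113.8.
Equity: weight = 75.8/113.8 = 0.6661; cost = 16.55%.
Debentures: weight = 38/113.8 = 0.3339; after-tax cost = 2.7% × (1 − 23%) = 2.0790%.
WACC = 0.6661 × 16.5500% + 0.3339 × 2.0790% = 11.7179%.

11.72%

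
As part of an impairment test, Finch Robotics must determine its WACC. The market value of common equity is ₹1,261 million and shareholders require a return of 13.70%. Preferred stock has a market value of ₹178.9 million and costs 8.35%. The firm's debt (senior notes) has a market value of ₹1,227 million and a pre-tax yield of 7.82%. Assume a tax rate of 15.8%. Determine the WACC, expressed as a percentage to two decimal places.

Total capital V = 1261 + 178.9 + 1227 = 2666.9.
Equity: weight = 1261/2666.9 = 0.4728; cost = 13.7%.
Preferred: weight = 178.9/2666.9 = 0.0671; cost = 8.35%.
Senior notes: weight = 1227/2666.9 = 0.4601; after-tax cost = 7.82% × (1 − 15.8%) = 6.5844%.
WACC = 0.4728 × 13.7000% + 0.0671 × 8.3500% + 0.4601 × 6.5844% = 10.0674%.

10.07%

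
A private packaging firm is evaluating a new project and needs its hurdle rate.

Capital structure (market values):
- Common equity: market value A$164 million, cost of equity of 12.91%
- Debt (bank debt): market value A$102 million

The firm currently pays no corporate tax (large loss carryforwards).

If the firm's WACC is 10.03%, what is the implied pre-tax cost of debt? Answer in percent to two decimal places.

Total capital V = 164 + 102 = 266.
Equity weight = 164/266 = 0.6165.
Bank debt weight = 102/266 = 0.3835.
Equity contribution = 0.6165 × 12.91% = 7.9595%.
Remaining for debt = 10.03% − 7.9595% = 2.0705%.
Rd × (1 − 0%) × 0.3835 = 2.0705%  ⇒  Rd = 5.3994%.

5.40%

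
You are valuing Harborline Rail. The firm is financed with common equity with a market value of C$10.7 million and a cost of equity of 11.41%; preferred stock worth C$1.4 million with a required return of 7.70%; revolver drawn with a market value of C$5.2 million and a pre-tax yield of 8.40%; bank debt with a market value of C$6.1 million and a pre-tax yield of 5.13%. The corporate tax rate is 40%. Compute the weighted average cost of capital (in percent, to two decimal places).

Total capital V = 10.7 + 1.4 + 5.2 + 6.1 = 23.4.
Equity: weight = 10.7/23.4 = 0.4573; cost = 11.41%.
Preferred: weight = 1.4/23.4 = 0.0598; cost = 7.7%.
Revolver drawn: weight = 5.2/23.4 = 0.2222; after-tax cost = 8.4% × (1 − 40%) = 5.0400%.
Bank debt: weight = 6.1/23.4 = 0.2607; after-tax cost = 5.13% × (1 − 40%) = 3.0780%.
WACC = 0.4573 × 11.4100% + 0.0598 × 7.7000% + 0.2222 × 5.0400% + 0.2607 × 3.0780% = 7.6005%.

7.60%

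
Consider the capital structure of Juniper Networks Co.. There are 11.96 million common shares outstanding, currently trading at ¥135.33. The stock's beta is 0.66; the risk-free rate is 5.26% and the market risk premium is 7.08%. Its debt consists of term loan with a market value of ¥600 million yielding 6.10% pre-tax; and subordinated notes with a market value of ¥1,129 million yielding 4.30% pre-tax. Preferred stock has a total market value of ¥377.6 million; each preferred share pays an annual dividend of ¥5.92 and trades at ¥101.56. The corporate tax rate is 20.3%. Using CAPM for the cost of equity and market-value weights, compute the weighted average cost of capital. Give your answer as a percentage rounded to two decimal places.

Cost of equity via CAPM: Re = 5.26% + 0.66 × 7.08% = 9.9328%.
Cost of preferred: Rp = 5.92 / 101.56 = 5.8291%.
Market value of equity E = 135.33 × 11.96m = 1618.5468m.
Total capital V = 1618.5468 + 377.6 + 600 + 1129 = 3725.1468.
Equity: weight = 1618.5468/3725.1468 = 0.4345; cost = 9.9328%.
Preferred: weight = 377.6/3725.1468 = 0.1014; cost = 5.8291%.
Term loan: weight = 600/3725.1468 = 0.1611; after-tax cost = 6.1% × (1 − 20.3%) = 4.8617%.
Subordinated notes: weight = 1129/3725.1468 = 0.3031; after-tax cost = 4.3% × (1 − 20.3%) = 3.4271%.
WACC = 0.4345 × 9.9328% + 0.1014 × 5.8291% + 0.1611 × 4.8617% + 0.3031 × 3.4271% = 6.7283%.

6.73%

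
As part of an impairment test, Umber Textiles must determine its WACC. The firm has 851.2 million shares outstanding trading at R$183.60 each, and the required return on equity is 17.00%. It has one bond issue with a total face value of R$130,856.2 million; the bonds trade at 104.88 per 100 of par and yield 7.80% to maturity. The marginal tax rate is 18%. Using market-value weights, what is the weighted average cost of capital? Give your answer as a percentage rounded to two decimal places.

12.04%

Market value of equity E = 183.6 × 851.2m = 156280.32m. Market value of debt D = 130856.2m × 104.88/100 = 137241.98256m.
Total capital V = 156280.32 + 137241.98256 = 293522.30256.
Equity: weight = 156280.32/293522.30256 = 0.5324; cost = 17%.
Bonds outstanding: weight = 137241.98256/293522.30256 = 0.4676; after-tax cost = 7.8% × (1 − 18%) = 6.3960%.
WACC = 0.5324 × 17.0000% + 0.4676 × 6.3960% = 12.0419%.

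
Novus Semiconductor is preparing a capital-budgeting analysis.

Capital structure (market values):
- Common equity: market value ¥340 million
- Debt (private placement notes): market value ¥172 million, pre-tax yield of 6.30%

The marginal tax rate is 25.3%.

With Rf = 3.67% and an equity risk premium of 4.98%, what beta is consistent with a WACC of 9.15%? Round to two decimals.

Total capital V = 340 + 172 = 512.
Equity weight = 340/512 = 0.6641.
Private placement notes weight = 172/512 = 0.3359.
Debt contribution = 0.3359 × 6.3% × (1 − 25.3%) = 1.5810%.
Required equity contribution = 9.15% − 1.5810% = 7.5690%  ⇒  Re = 11.3981%.
CAPM: 11.3981% = 3.67% + β × 4.98%  ⇒  β = 1.5518.

1.55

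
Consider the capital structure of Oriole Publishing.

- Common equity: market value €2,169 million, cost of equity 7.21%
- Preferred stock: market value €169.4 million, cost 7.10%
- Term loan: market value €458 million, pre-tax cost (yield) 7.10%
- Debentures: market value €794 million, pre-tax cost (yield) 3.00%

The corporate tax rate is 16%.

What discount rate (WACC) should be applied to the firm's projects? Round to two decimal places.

Total capital V = 2169 + 169.4 + 458 + 794 = 3590.4.
Equity: weight = 2169/3590.4 = 0.6041; cost = 7.21%.
Preferred: weight = 169.4/3590.4 = 0.0472; cost = 7.1%.
Term loan: weight = 458/3590.4 = 0.1276; after-tax cost = 7.1% × (1 − 16%) = 5.9640%.
Debentures: weight = 794/3590.4 = 0.2211; after-tax cost = 3% × (1 − 16%) = 2.5200%.
WACC = 0.6041 × 7.2100% + 0.0472 × 7.1000% + 0.1276 × 5.9640% + 0.2211 × 2.5200% = 6.0087%.

6.01%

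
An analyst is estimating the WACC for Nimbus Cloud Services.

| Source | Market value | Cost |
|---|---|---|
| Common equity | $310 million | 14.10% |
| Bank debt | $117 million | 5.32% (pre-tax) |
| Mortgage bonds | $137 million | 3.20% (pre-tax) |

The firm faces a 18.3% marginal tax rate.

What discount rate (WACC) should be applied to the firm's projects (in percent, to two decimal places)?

9.29%

Total capital V = 310 + 117 + 137 = 564.
Equity: weight = 310/564 = 0.5496; cost = 14.1%.
Bank debt: weight = 117/564 = 0.2074; after-tax cost = 5.32% × (1 − 18.3%) = 4.3464%.
Mortgage bonds: weight = 137/564 = 0.2429; after-tax cost = 3.2% × (1 − 18.3%) = 2.6144%.
WACC = 0.5496 × 14.1000% + 0.2074 × 4.3464% + 0.2429 × 2.6144% = 9.2867%.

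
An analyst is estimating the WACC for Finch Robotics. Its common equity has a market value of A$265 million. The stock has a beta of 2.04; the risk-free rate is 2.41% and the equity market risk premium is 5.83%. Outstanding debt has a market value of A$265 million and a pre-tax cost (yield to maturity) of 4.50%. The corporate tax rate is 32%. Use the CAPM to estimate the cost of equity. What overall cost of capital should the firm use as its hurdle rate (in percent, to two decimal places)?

Cost of equity via CAPM: Re = 2.41% + 2.04 × 5.83% = 14.3032%.
Total capital V = 265 + 265 = 530.
Equity: weight = 265/530 = 0.5000; cost = 14.3032%.
Debt: weight = 265/530 = 0.5000; after-tax cost = 4.5% × (1 − 32%) = 3.0600%.
WACC = 0.5000 × 14.3032% + 0.5000 × 3.0600% = 8.6816%.

8.68%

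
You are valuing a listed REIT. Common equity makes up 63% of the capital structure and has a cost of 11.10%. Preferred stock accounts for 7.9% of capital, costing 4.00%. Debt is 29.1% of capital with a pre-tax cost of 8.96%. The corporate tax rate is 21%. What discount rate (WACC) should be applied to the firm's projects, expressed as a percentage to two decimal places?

After-tax cost of debt = 8.96% × (1 − 21%) = 7.0784%.
WACC = 0.630 × 11.1000% + 0.079 × 4.0000% + 0.291 × 7.0784% = 9.3688%.

9.37%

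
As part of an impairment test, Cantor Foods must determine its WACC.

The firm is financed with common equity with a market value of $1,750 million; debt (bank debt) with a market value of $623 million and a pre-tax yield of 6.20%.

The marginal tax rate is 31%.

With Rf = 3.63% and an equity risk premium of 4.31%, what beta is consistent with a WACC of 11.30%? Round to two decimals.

Total capital V = 1750 + 623 = 2373.
Equity weight = 1750/2373 = 0.7375.
Bank debt weight = 623/2373 = 0.2625.
Debt contribution = 0.2625 × 6.2% × (1 − 31%) = 1.1231%.
Required equity contribution = 11.3% − 1.1231% = 10.1769%  ⇒  Re = 13.7998%.
CAPM: 13.7998% = 3.63% + β × 4.31%  ⇒  β = 2.3596.

2.36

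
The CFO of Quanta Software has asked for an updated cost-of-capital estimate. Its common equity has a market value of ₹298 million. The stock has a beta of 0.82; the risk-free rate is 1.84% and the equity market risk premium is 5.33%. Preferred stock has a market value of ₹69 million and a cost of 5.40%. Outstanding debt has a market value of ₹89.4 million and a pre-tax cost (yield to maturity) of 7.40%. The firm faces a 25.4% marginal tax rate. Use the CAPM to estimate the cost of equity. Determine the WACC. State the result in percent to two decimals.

Cost of equity via CAPM: Re = 1.84% + 0.82 × 5.33% = 6.2106%.
Total capital V = 298 + 69 + 89.4 = 456.4.
Equity: weight = 298/456.4 = 0.6529; cost = 6.2106%.
Preferred: weight = 69/456.4 = 0.1512; cost = 5.4%.
Debt: weight = 89.4/456.4 = 0.1959; after-tax cost = 7.4% × (1 − 25.4%) = 5.5204%.
WACC = 0.6529 × 6.2106% + 0.1512 × 5.4000% + 0.1959 × 5.5204% = 5.9529%.

5.95%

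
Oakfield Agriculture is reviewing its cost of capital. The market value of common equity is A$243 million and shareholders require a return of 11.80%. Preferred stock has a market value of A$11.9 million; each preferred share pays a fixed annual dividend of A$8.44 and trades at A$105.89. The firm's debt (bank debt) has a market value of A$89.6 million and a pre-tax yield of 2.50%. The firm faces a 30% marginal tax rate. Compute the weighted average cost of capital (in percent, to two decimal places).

Cost of preferred: Rp = 8.44 / 105.89 = 7.9705%.
Total capital V = 243 + 11.9 + 89.6 = 344.5.
Equity: weight = 243/344.5 = 0.7054; cost = 11.8%.
Preferred: weight = 11.9/344.5 = 0.0345; cost = 7.9705%.
Bank debt: weight = 89.6/344.5 = 0.2601; after-tax cost = 2.5% × (1 − 30%) = 1.7500%.
WACC = 0.7054 × 11.8000% + 0.0345 × 7.9705% + 0.2601 × 1.7500% = 9.0538%.

9.05%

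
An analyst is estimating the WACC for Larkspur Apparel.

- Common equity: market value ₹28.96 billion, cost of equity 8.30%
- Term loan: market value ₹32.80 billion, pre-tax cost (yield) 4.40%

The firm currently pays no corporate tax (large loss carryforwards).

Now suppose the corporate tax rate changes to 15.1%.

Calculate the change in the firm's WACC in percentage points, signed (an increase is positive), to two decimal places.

Current WACC:
Total capital V = 28.96 + 32.8 = 61.76.
Equity: weight = 28.96/61.76 = 0.4689; cost = 8.3%.
Term loan: weight = 32.8/61.76 = 0.5311; after-tax cost = 4.4% × (1 − 0%) = 4.4000%.
WACC = 0.4689 × 8.3000% + 0.5311 × 4.4000% = 6.2288%.
After the change:
Total capital V = 28.96 + 32.8 = 61.76.
Equity: weight = 28.96/61.76 = 0.4689; cost = 8.3%.
Term loan: weight = 32.8/61.76 = 0.5311; after-tax cost = 4.4% × (1 − 15.1%) = 3.7356%.
WACC = 0.4689 × 8.3000% + 0.5311 × 3.7356% = 5.8759%.
Change in WACC = 5.8759% − 6.2288% = -0.3529 pp.

-0.35 pp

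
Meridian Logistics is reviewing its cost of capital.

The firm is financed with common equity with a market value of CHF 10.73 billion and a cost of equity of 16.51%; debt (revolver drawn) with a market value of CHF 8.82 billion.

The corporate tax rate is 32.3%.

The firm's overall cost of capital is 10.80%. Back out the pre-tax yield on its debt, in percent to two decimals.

Total capital V = 10.73 + 8.82 = 19.55.
Equity weight = 10.73/19.55 = 0.5488.
Revolver drawn weight = 8.82/19.55 = 0.4512.
Equity contribution = 0.5488 × 16.51% = 9.0615%.
Remaining for debt = 10.8% − 9.0615% = 1.7385%.
Rd × (1 − 32.3%) × 0.4512 = 1.7385%  ⇒  Rd = 5.6920%.

5.69%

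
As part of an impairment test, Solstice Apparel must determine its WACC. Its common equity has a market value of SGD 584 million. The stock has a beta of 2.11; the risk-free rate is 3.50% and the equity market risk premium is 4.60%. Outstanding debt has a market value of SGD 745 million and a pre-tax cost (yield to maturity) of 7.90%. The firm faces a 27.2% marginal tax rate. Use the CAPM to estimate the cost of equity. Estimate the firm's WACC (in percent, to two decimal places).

9.03%

Cost of equity via CAPM: Re = 3.5% + 2.11 × 4.6% = 13.2060%.
Total capital V = 584 + 745 = 1329.
Equity: weight = 584/1329 = 0.4394; cost = 13.206%.
Debt: weight = 745/1329 = 0.5606; after-tax cost = 7.9% × (1 − 27.2%) = 5.7512%.
WACC = 0.4394 × 13.2060% + 0.5606 × 5.7512% = 9.0270%.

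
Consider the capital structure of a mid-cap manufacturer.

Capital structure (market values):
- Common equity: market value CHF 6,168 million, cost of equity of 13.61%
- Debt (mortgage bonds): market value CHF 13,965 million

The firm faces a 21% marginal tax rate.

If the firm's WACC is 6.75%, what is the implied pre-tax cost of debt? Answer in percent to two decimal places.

Total capital V = 6168 + 13965 = 20133.
Equity weight = 6168/20133 = 0.3064.
Mortgage bonds weight = 13965/20133 = 0.6936.
Equity contribution = 0.3064 × 13.61% = 4.1696%.
Remaining for debt = 6.75% − 4.1696% = 2.5804%.
Rd × (1 − 21%) × 0.6936 = 2.5804%  ⇒  Rd = 4.7090%.

4.71%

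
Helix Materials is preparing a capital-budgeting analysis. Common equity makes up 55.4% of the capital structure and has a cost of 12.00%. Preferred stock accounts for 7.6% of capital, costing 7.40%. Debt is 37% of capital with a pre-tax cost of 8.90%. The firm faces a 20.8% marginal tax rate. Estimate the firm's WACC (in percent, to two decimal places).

After-tax cost of debt = 8.9% × (1 − 20.8%) = 7.0488%.
WACC = 0.554 × 12.0000% + 0.076 × 7.4000% + 0.370 × 7.0488% = 9.8185%.

9.82%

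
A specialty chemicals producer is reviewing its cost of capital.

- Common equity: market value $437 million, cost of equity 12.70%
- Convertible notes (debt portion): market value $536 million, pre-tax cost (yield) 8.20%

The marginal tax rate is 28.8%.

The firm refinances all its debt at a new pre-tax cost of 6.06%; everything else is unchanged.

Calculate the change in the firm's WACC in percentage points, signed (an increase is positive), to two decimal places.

-0.84 pp

Current WACC:
Total capital V = 437 + 536 = 973.
Equity: weight = 437/973 = 0.4491; cost = 12.7%.
Convertible notes (debt portion): weight = 536/973 = 0.5509; after-tax cost = 8.2% × (1 − 28.8%) = 5.8384%.
WACC = 0.4491 × 12.7000% + 0.5509 × 5.8384% = 8.9201%.
After the change:
Total capital V = 437 + 536 = 973.
Equity: weight = 437/973 = 0.4491; cost = 12.7%.
Convertible notes (debt portion): weight = 536/973 = 0.5509; after-tax cost = 6.06% × (1 − 28.8%) = 4.3147%.
WACC = 0.4491 × 12.7000% + 0.5509 × 4.3147% = 8.0808%.
Change in WACC = 8.0808% − 8.9201% = -0.8394 pp.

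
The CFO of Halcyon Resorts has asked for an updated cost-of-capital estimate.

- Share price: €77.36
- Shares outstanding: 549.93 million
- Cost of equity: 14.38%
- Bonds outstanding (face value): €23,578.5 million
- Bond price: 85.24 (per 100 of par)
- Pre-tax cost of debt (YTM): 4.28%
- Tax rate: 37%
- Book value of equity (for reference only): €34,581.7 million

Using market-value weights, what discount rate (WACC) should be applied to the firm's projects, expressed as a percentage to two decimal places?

10.63%

Market value of equity E = 77.36 × 549.93m = 42542.5848m. Market value of debt D = 23578.5m × 85.24/100 = 20098.3134m.
Total capital V = 42542.5848 + 20098.3134 = 62640.8982.
Equity: weight = 42542.5848/62640.8982 = 0.6792; cost = 14.38%.
Bonds outstanding: weight = 20098.3134/62640.8982 = 0.3208; after-tax cost = 4.28% × (1 − 37%) = 2.6964%.
WACC = 0.6792 × 14.3800% + 0.3208 × 2.6964% = 10.6313%.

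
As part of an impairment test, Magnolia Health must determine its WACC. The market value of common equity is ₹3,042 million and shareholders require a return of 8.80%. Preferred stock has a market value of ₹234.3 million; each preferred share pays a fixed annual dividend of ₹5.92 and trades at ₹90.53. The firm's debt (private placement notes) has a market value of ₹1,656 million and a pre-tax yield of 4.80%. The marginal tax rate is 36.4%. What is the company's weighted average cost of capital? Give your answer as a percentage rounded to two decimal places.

6.76%

Cost of preferred: Rp = 5.92 / 90.53 = 6.5393%.
Total capital V = 3042 + 234.3 + 1656 = 4932.3.
Equity: weight = 3042/4932.3 = 0.6168; cost = 8.8%.
Preferred: weight = 234.3/4932.3 = 0.0475; cost = 6.5393%.
Private placement notes: weight = 1656/4932.3 = 0.3357; after-tax cost = 4.8% × (1 − 36.4%) = 3.0528%.
WACC = 0.6168 × 8.8000% + 0.0475 × 6.5393% + 0.3357 × 3.0528% = 6.7630%.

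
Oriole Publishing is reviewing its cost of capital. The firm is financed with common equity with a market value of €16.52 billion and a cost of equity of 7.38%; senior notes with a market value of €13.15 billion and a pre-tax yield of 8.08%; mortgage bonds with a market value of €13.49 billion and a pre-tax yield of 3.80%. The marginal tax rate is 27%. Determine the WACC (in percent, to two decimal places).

5.49%

Total capital V = 16.52 + 13.15 + 13.49 = 43.16.
Equity: weight = 16.52/43.16 = 0.3828; cost = 7.38%.
Senior notes: weight = 13.15/43.16 = 0.3047; after-tax cost = 8.08% × (1 − 27%) = 5.8984%.
Mortgage bonds: weight = 13.49/43.16 = 0.3126; after-tax cost = 3.8% × (1 − 27%) = 2.7740%.
WACC = 0.3828 × 7.3800% + 0.3047 × 5.8984% + 0.3126 × 2.7740% = 5.4889%.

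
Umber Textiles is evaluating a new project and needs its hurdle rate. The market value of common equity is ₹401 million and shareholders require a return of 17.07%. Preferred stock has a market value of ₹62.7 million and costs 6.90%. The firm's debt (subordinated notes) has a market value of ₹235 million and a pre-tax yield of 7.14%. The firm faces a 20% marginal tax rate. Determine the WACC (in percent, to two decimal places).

Total capital V = 401 + 62.7 + 235 = 698.7.
Equity: weight = 401/698.7 = 0.5739; cost = 17.07%.
Preferred: weight = 62.7/698.7 = 0.0897; cost = 6.9%.
Subordinated notes: weight = 235/698.7 = 0.3363; after-tax cost = 7.14% × (1 − 20%) = 5.7120%.
WACC = 0.5739 × 17.0700% + 0.0897 × 6.9000% + 0.3363 × 5.7120% = 12.3372%.

12.34%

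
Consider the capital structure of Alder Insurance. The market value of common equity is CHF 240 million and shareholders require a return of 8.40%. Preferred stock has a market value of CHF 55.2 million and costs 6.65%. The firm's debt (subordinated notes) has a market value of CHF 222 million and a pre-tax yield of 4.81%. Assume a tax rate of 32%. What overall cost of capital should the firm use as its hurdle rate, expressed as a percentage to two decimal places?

Total capital V = 240 + 55.2 + 222 = 517.2.
Equity: weight = 240/517.2 = 0.4640; cost = 8.4%.
Preferred: weight = 55.2/517.2 = 0.1067; cost = 6.65%.
Subordinated notes: weight = 222/517.2 = 0.4292; after-tax cost = 4.81% × (1 − 32%) = 3.2708%.
WACC = 0.4640 × 8.4000% + 0.1067 × 6.6500% + 0.4292 × 3.2708% = 6.0116%.

6.01%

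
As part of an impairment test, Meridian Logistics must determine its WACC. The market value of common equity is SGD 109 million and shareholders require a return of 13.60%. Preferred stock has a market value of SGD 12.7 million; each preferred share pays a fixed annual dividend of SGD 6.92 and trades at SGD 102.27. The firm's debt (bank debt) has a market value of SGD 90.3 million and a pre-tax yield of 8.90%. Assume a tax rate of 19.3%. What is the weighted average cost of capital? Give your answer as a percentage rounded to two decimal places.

Cost of preferred: Rp = 6.92 / 102.27 = 6.7664%.
Total capital V = 109 + 12.7 + 90.3 = 212.
Equity: weight = 109/212 = 0.5142; cost = 13.6%.
Preferred: weight = 12.7/212 = 0.0599; cost = 6.7664%.
Bank debt: weight = 90.3/212 = 0.4259; after-tax cost = 8.9% × (1 − 19.3%) = 7.1823%.
WACC = 0.5142 × 13.6000% + 0.0599 × 6.7664% + 0.4259 × 7.1823% = 10.4571%.

10.46%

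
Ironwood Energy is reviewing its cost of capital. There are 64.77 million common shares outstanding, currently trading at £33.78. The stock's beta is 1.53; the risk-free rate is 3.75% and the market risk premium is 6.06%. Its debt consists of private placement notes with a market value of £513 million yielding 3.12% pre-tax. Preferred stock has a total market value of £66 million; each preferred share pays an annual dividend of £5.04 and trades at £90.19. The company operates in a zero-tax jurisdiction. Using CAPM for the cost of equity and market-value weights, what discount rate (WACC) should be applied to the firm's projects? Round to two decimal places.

Cost of equity via CAPM: Re = 3.75% + 1.53 × 6.06% = 13.0218%.
Cost of preferred: Rp = 5.04 / 90.19 = 5.5882%.
Market value of equity E = 33.78 × 64.77m = 2187.9306m.
Total capital V = 2187.9306 + 66 + 513 = 2766.9306.
Equity: weight = 2187.9306/2766.9306 = 0.7907; cost = 13.0218%.
Preferred: weight = 66/2766.9306 = 0.0239; cost = 5.5882%.
Private placement notes: weight = 513/2766.9306 = 0.1854; after-tax cost = 3.12% × (1 − 0%) = 3.1200%.
WACC = 0.7907 × 13.0218% + 0.0239 × 5.5882% + 0.1854 × 3.1200% = 11.0087%.

11.01%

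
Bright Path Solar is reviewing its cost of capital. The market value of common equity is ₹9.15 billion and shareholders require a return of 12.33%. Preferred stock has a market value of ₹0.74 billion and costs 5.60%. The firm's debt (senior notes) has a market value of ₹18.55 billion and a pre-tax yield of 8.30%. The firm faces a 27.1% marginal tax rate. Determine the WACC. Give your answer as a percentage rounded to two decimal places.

8.06%

Total capital V = 9.15 + 0.74 + 18.55 = 28.44.
Equity: weight = 9.15/28.44 = 0.3217; cost = 12.33%.
Preferred: weight = 0.74/28.44 = 0.0260; cost = 5.6%.
Senior notes: weight = 18.55/28.44 = 0.6523; after-tax cost = 8.3% × (1 − 27.1%) = 6.0507%.
WACC = 0.3217 × 12.3300% + 0.0260 × 5.6000% + 0.6523 × 6.0507% = 8.0592%.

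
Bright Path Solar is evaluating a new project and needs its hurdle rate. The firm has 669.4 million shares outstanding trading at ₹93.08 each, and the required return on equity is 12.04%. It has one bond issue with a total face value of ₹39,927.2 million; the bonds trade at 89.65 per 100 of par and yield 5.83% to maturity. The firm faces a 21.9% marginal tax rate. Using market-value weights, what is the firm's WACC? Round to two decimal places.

Market value of equity E = 93.08 × 669.4m = 62307.752m. Market value of debt D = 39927.2m × 89.65/100 = 35794.7348m.
Total capital V = 62307.752 + 35794.7348 = 98102.4868.
Equity: weight = 62307.752/98102.4868 = 0.6351; cost = 12.04%.
Bonds outstanding: weight = 35794.7348/98102.4868 = 0.3649; after-tax cost = 5.83% × (1 − 21.9%) = 4.5532%.
WACC = 0.6351 × 12.0400% + 0.3649 × 4.5532% = 9.3083%.

9.31%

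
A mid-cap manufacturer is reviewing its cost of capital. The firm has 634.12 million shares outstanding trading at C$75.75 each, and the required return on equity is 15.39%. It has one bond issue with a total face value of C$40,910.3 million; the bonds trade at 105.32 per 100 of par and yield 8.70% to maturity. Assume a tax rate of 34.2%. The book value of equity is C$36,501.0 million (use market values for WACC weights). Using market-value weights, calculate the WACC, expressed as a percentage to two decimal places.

10.82%

Market value of equity E = 75.75 × 634.12m = 48034.59m. Market value of debt D = 40910.3m × 105.32/100 = 43086.72796m.
Total capital V = 48034.59 + 43086.72796 = 91121.31796.
Equity: weight = 48034.59/91121.31796 = 0.5271; cost = 15.39%.
Bonds outstanding: weight = 43086.72796/91121.31796 = 0.4729; after-tax cost = 8.7% × (1 − 34.2%) = 5.7246%.
WACC = 0.5271 × 15.3900% + 0.4729 × 5.7246% = 10.8197%.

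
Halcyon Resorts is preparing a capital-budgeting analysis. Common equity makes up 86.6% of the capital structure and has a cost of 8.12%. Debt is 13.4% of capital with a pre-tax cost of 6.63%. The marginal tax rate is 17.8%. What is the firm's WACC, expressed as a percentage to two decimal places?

After-tax cost of debt = 6.63% × (1 − 17.8%) = 5.4499%.
WACC = 0.866 × 8.1200% + 0.134 × 5.4499% = 7.7622%.

7.76%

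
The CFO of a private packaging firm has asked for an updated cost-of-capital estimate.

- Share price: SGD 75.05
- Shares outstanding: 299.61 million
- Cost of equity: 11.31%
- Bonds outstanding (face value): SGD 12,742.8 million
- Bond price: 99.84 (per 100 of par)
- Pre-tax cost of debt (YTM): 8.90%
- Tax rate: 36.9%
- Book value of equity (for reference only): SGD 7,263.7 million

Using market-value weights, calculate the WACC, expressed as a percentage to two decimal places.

Market value of equity E = 75.05 × 299.61m = 22485.7305m. Market value of debt D = 12742.8m × 99.84/100 = 12722.41152m.
Total capital V = 22485.7305 + 12722.41152 = 35208.14202.
Equity: weight = 22485.7305/35208.14202 = 0.6387; cost = 11.31%.
Bonds outstanding: weight = 12722.41152/35208.14202 = 0.3613; after-tax cost = 8.9% × (1 − 36.9%) = 5.6159%.
WACC = 0.6387 × 11.3100% + 0.3613 × 5.6159% = 9.2524%.

9.25%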